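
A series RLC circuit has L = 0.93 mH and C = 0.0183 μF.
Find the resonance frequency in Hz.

Step 1 — Resonance condition Im(Z)=0 gives ω₀ = 1/√(LC).
Step 2 — ω₀ = 1/√(0.00093·1.83e-08) = 2.424e+05 rad/s.
Step 3 — f₀ = ω₀/(2π) = 3.858e+04 Hz.

f₀ = 3.858e+04 Hz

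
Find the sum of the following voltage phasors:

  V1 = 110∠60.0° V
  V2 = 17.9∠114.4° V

Step 1 — Convert each phasor to rectangular form:
  V1 = 110·(cos(60.0°) + j·sin(60.0°)) = 55 + j95.26 V
  V2 = 17.9·(cos(114.4°) + j·sin(114.4°)) = -7.395 + j16.3 V
Step 2 — Sum components: V_total = 47.61 + j111.6 V.
Step 3 — Convert to polar: |V_total| = 121.3 V, ∠V_total = 66.9°.

V_total = 121.3∠66.9° V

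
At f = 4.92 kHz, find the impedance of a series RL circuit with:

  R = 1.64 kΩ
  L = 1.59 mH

Step 1 — Angular frequency: ω = 2π·f = 2π·4920 = 3.091e+04 rad/s.
Step 2 — Component impedances:
  R: Z = R = 1640 Ω
  L: Z = jωL = j·3.091e+04·0.00159 = 0 + j49.15 Ω
Step 3 — Series combination: Z_total = R + L = 1640 + j49.15 Ω = 1641∠1.7° Ω.

Z = 1640 + j49.15 Ω = 1641∠1.7° Ω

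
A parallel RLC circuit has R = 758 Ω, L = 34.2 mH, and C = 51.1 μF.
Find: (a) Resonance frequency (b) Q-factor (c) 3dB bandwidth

Step 1 — Resonance: ω₀ = 1/√(LC) = 1/√(0.0342·5.11e-05) = 756.4 rad/s.
Step 2 — f₀ = ω₀/(2π) = 120.4 Hz.
Step 3 — Parallel Q: Q = R/(ω₀L) = 758/(756.4·0.0342) = 29.3.
Step 4 — Bandwidth: Δω = ω₀/Q = 25.82 rad/s; BW = Δω/(2π) = 4.109 Hz.

(a) f₀ = 120.4 Hz  (b) Q = 29.3  (c) BW = 4.109 Hz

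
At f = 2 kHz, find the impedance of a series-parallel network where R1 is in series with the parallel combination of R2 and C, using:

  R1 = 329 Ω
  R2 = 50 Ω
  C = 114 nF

Step 1 — Angular frequency: ω = 2π·f = 2π·2000 = 1.257e+04 rad/s.
Step 2 — Component impedances:
  R1: Z = R = 329 Ω
  R2: Z = R = 50 Ω
  C: Z = 1/(jωC) = -j/(ω·C) = 0 - j698 Ω
Step 3 — Parallel branch: R2 || C = 1/(1/R2 + 1/C) = 49.74 - j3.563 Ω.
Step 4 — Series with R1: Z_total = R1 + (R2 || C) = 378.7 - j3.563 Ω = 378.8∠-0.5° Ω.

Z = 378.7 - j3.563 Ω = 378.8∠-0.5° Ω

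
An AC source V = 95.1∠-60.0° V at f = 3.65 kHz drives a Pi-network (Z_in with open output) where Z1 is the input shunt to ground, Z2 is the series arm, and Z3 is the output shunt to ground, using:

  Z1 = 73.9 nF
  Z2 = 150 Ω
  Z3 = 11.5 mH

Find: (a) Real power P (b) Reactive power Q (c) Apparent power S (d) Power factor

Step 1 — Angular frequency: ω = 2π·f = 2π·3650 = 2.293e+04 rad/s.
Step 2 — Component impedances:
  Z1: Z = 1/(jωC) = -j/(ω·C) = 0 - j590 Ω
  Z2: Z = R = 150 Ω
  Z3: Z = jωL = j·2.293e+04·0.0115 = 0 + j263.7 Ω
Step 3 — With open output, the series arm Z2 and the output shunt Z3 appear in series to ground: Z2 + Z3 = 150 + j263.7 Ω.
Step 4 — Parallel with input shunt Z1: Z_in = Z1 || (Z2 + Z3) = 404.9 + j290.8 Ω = 498.5∠35.7° Ω.
Step 5 — Source phasor: V = 95.1∠-60.0° V = 47.55 - j82.36 V.
Step 6 — Current: I = V / Z = -0.01889 - j0.1898 A = 0.1908∠-95.7° A.
Step 7 — Complex power: S = V·I* = 14.74 + j10.58 VA.
Step 8 — Real power: P = Re(S) = 14.74 W.
Step 9 — Reactive power: Q = Im(S) = 10.58 VAR.
Step 10 — Apparent power: |S| = 18.14 VA.
Step 11 — Power factor: PF = P/|S| = 0.8123 (lagging).

(a) P = 14.74 W  (b) Q = 10.58 VAR  (c) S = 18.14 VA  (d) PF = 0.8123 (lagging)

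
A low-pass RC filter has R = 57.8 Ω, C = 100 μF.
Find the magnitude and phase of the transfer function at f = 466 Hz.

Step 1 — Angular frequency: ω = 2π·466 = 2928 rad/s.
Step 2 — Transfer function: H(jω) = 1/(1 + jωRC).
Step 3 — Denominator: 1 + jωRC = 1 + j·2928·57.8·0.0001 = 1 + j16.92.
Step 4 — H = 0.003479 - j0.05888.
Step 5 — Magnitude: |H| = 0.05899 (-24.6 dB); phase: φ = -86.6°.

|H| = 0.05899 (-24.6 dB), φ = -86.6°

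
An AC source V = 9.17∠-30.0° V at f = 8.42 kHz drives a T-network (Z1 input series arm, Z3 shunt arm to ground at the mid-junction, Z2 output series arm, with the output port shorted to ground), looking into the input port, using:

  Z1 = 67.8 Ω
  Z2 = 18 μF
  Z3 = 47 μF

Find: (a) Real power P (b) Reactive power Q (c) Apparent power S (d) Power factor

Step 1 — Angular frequency: ω = 2π·f = 2π·8420 = 5.29e+04 rad/s.
Step 2 — Component impedances:
  Z1: Z = R = 67.8 Ω
  Z2: Z = 1/(jωC) = -j/(ω·C) = 0 - j1.05 Ω
  Z3: Z = 1/(jωC) = -j/(ω·C) = 0 - j0.4022 Ω
Step 3 — With the output port shorted to ground, the output series arm Z2 runs from the junction to ground; the shunt arm Z3 also runs from the junction to ground. They appear in parallel: Z3 || Z2 = 0 - j0.2908 Ω.
Step 4 — Series with input arm Z1: Z_in = Z1 + (Z3 || Z2) = 67.8 - j0.2908 Ω = 67.8∠-0.2° Ω.
Step 5 — Source phasor: V = 9.17∠-30.0° V = 7.941 - j4.585 V.
Step 6 — Current: I = V / Z = 0.1174 - j0.06712 A = 0.1352∠-29.8° A.
Step 7 — Complex power: S = V·I* = 1.24 - j0.005319 VA.
Step 8 — Real power: P = Re(S) = 1.24 W.
Step 9 — Reactive power: Q = Im(S) = -0.005319 VAR.
Step 10 — Apparent power: |S| = 1.24 VA.
Step 11 — Power factor: PF = P/|S| = 1 (leading).

(a) P = 1.24 W  (b) Q = -0.005319 VAR  (c) S = 1.24 VA  (d) PF = 1 (leading)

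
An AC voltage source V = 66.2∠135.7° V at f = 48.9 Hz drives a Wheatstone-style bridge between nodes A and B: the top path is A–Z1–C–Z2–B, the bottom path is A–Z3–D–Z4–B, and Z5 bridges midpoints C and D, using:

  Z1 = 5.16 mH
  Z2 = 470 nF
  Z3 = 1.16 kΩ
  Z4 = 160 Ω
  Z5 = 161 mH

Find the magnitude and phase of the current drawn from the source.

Step 1 — Angular frequency: ω = 2π·f = 2π·48.9 = 307.2 rad/s.
Step 2 — Component impedances:
  Z1: Z = jωL = j·307.2·0.00516 = 0 + j1.585 Ω
  Z2: Z = 1/(jωC) = -j/(ω·C) = 0 - j6925 Ω
  Z3: Z = R = 1160 Ω
  Z4: Z = R = 160 Ω
  Z5: Z = jωL = j·307.2·0.161 = 0 + j49.47 Ω
Step 3 — Bridge requires nodal analysis (the Z5 bridge couples midpoints C and D, so the two paths cannot be reduced to a simple series/parallel combination). Setting node B to ground and injecting 1 A at node A, the 3-node admittance system at A, C, D solves to V_A = Z_AB = 164.5 + j47.43 Ω = 171.2∠16.1° Ω.
Step 4 — Source phasor: V = 66.2∠135.7° V = -47.38 + j46.24 V.
Step 5 — Ohm's law: I = V / Z_total = (-47.38 + j46.24) / (164.5 + j47.43) = -0.1911 + j0.3362 A.
Step 6 — Convert to polar: |I| = 0.3867 A, ∠I = 119.6°.

I = 0.3867∠119.6° A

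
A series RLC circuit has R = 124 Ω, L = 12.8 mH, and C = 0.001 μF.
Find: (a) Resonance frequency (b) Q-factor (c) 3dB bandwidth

Step 1 — Resonance: ω₀ = 1/√(LC) = 1/√(0.0128·1e-09) = 2.795e+05 rad/s.
Step 2 — f₀ = ω₀/(2π) = 4.449e+04 Hz.
Step 3 — Series Q: Q = ω₀L/R = 2.795e+05·0.0128/124 = 28.85.
Step 4 — Bandwidth: Δω = ω₀/Q = 9688 rad/s; BW = Δω/(2π) = 1542 Hz.

(a) f₀ = 4.449e+04 Hz  (b) Q = 28.85  (c) BW = 1542 Hz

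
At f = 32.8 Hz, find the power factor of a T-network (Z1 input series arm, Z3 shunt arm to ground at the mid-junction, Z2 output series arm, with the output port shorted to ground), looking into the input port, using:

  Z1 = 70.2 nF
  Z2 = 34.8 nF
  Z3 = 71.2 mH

Step 1 — Angular frequency: ω = 2π·f = 2π·32.8 = 206.1 rad/s.
Step 2 — Component impedances:
  Z1: Z = 1/(jωC) = -j/(ω·C) = 0 - j6.912e+04 Ω
  Z2: Z = 1/(jωC) = -j/(ω·C) = 0 - j1.394e+05 Ω
  Z3: Z = jωL = j·206.1·0.0712 = 0 + j14.67 Ω
Step 3 — With the output port shorted to ground, the output series arm Z2 runs from the junction to ground; the shunt arm Z3 also runs from the junction to ground. They appear in parallel: Z3 || Z2 = 0 + j14.68 Ω.
Step 4 — Series with input arm Z1: Z_in = Z1 + (Z3 || Z2) = 0 - j6.911e+04 Ω = 6.911e+04∠-90.0° Ω.
Step 5 — Power factor: PF = cos(φ) = Re(Z)/|Z| = 0/6.911e+04 = 0.
Step 6 — Type: Im(Z) = -6.911e+04 ⇒ leading (phase φ = -90.0°).

PF = 0 (leading, φ = -90.0°)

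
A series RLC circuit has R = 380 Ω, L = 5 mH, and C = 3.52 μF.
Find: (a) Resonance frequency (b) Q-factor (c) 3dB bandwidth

Step 1 — Resonance: ω₀ = 1/√(LC) = 1/√(0.005·3.52e-06) = 7538 rad/s.
Step 2 — f₀ = ω₀/(2π) = 1200 Hz.
Step 3 — Series Q: Q = ω₀L/R = 7538·0.005/380 = 0.09918.
Step 4 — Bandwidth: Δω = ω₀/Q = 7.6e+04 rad/s; BW = Δω/(2π) = 1.21e+04 Hz.

(a) f₀ = 1200 Hz  (b) Q = 0.09918  (c) BW = 1.21e+04 Hz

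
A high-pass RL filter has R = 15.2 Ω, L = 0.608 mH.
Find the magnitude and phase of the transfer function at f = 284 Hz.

Step 1 — Angular frequency: ω = 2π·284 = 1784 rad/s.
Step 2 — Transfer function: H(jω) = jωL/(R + jωL).
Step 3 — Numerator jωL = j·1.085; denominator R + jωL = 15.2 + j1.085.
Step 4 — H = 0.005069 + j0.07102.
Step 5 — Magnitude: |H| = 0.0712 (-23.0 dB); phase: φ = 85.9°.

|H| = 0.0712 (-23.0 dB), φ = 85.9°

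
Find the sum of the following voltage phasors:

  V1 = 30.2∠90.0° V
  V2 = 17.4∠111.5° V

Step 1 — Convert each phasor to rectangular form:
  V1 = 30.2·(cos(90.0°) + j·sin(90.0°)) = 0 + j30.2 V
  V2 = 17.4·(cos(111.5°) + j·sin(111.5°)) = -6.377 + j16.19 V
Step 2 — Sum components: V_total = -6.377 + j46.39 V.
Step 3 — Convert to polar: |V_total| = 46.83 V, ∠V_total = 97.8°.

V_total = 46.83∠97.8° V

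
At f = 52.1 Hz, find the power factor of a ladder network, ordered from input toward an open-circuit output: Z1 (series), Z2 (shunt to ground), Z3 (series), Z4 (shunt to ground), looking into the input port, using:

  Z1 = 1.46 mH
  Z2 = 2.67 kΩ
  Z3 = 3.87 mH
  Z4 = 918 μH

Step 1 — Angular frequency: ω = 2π·f = 2π·52.1 = 327.4 rad/s.
Step 2 — Component impedances:
  Z1: Z = jωL = j·327.4·0.00146 = 0 + j0.4779 Ω
  Z2: Z = R = 2670 Ω
  Z3: Z = jωL = j·327.4·0.00387 = 0 + j1.267 Ω
  Z4: Z = jωL = j·327.4·0.000918 = 0 + j0.3005 Ω
Step 3 — Ladder network (open output): work backward from the far end, alternating series and parallel combinations. Z_in = 0.0009201 + j2.045 Ω = 2.045∠90.0° Ω.
Step 4 — Power factor: PF = cos(φ) = Re(Z)/|Z| = 0.0009201/2.045 = 0.0004499.
Step 5 — Type: Im(Z) = 2.045 ⇒ lagging (phase φ = 90.0°).

PF = 0.0004499 (lagging, φ = 90.0°)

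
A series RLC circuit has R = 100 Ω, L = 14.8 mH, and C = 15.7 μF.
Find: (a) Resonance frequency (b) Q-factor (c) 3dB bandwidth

Step 1 — Resonance: ω₀ = 1/√(LC) = 1/√(0.0148·1.57e-05) = 2075 rad/s.
Step 2 — f₀ = ω₀/(2π) = 330.2 Hz.
Step 3 — Series Q: Q = ω₀L/R = 2075·0.0148/100 = 0.307.
Step 4 — Bandwidth: Δω = ω₀/Q = 6757 rad/s; BW = Δω/(2π) = 1075 Hz.

(a) f₀ = 330.2 Hz  (b) Q = 0.307  (c) BW = 1075 Hz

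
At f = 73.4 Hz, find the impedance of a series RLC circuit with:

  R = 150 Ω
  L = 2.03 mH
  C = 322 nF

Step 1 — Angular frequency: ω = 2π·f = 2π·73.4 = 461.2 rad/s.
Step 2 — Component impedances:
  R: Z = R = 150 Ω
  L: Z = jωL = j·461.2·0.00203 = 0 + j0.9362 Ω
  C: Z = 1/(jωC) = -j/(ω·C) = 0 - j6734 Ω
Step 3 — Series combination: Z_total = R + L + C = 150 - j6733 Ω = 6735∠-88.7° Ω.

Z = 150 - j6733 Ω = 6735∠-88.7° Ω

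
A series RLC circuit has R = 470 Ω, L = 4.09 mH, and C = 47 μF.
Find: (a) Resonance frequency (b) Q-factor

Step 1 — Resonance condition Im(Z)=0 gives ω₀ = 1/√(LC).
Step 2 — ω₀ = 1/√(0.00409·4.7e-05) = 2281 rad/s.
Step 3 — f₀ = ω₀/(2π) = 363 Hz.
Step 4 — Series Q: Q = ω₀L/R = 2281·0.00409/470 = 0.01985.

(a) f₀ = 363 Hz  (b) Q = 0.01985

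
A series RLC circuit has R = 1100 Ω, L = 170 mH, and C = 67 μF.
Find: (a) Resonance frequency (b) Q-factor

Step 1 — Resonance condition Im(Z)=0 gives ω₀ = 1/√(LC).
Step 2 — ω₀ = 1/√(0.17·6.7e-05) = 296.3 rad/s.
Step 3 — f₀ = ω₀/(2π) = 47.16 Hz.
Step 4 — Series Q: Q = ω₀L/R = 296.3·0.17/1100 = 0.04579.

(a) f₀ = 47.16 Hz  (b) Q = 0.04579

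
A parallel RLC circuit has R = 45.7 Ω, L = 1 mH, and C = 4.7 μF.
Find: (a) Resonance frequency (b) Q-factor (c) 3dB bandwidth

Step 1 — Resonance: ω₀ = 1/√(LC) = 1/√(0.001·4.7e-06) = 1.459e+04 rad/s.
Step 2 — f₀ = ω₀/(2π) = 2322 Hz.
Step 3 — Parallel Q: Q = R/(ω₀L) = 45.7/(1.459e+04·0.001) = 3.133.
Step 4 — Bandwidth: Δω = ω₀/Q = 4656 rad/s; BW = Δω/(2π) = 741 Hz.

(a) f₀ = 2322 Hz  (b) Q = 3.133  (c) BW = 741 Hz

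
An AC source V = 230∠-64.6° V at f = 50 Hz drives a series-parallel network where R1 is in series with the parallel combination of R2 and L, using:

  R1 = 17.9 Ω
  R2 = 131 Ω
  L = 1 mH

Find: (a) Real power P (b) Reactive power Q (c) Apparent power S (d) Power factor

Step 1 — Angular frequency: ω = 2π·f = 2π·50 = 314.2 rad/s.
Step 2 — Component impedances:
  R1: Z = R = 17.9 Ω
  R2: Z = R = 131 Ω
  L: Z = jωL = j·314.2·0.001 = 0 + j0.3142 Ω
Step 3 — Parallel branch: R2 || L = 1/(1/R2 + 1/L) = 0.0007534 + j0.3142 Ω.
Step 4 — Series with R1: Z_total = R1 + (R2 || L) = 17.9 + j0.3142 Ω = 17.9∠1.0° Ω.
Step 5 — Source phasor: V = 230∠-64.6° V = 98.66 - j207.8 V.
Step 6 — Current: I = V / Z = 5.306 - j11.7 A = 12.85∠-65.6° A.
Step 7 — Complex power: S = V·I* = 2954 + j51.85 VA.
Step 8 — Real power: P = Re(S) = 2954 W.
Step 9 — Reactive power: Q = Im(S) = 51.85 VAR.
Step 10 — Apparent power: |S| = 2955 VA.
Step 11 — Power factor: PF = P/|S| = 0.9998 (lagging).

(a) P = 2954 W  (b) Q = 51.85 VAR  (c) S = 2955 VA  (d) PF = 0.9998 (lagging)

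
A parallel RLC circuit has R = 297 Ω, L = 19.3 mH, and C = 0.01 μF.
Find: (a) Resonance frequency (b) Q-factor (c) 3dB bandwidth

Step 1 — Resonance: ω₀ = 1/√(LC) = 1/√(0.0193·1e-08) = 7.198e+04 rad/s.
Step 2 — f₀ = ω₀/(2π) = 1.146e+04 Hz.
Step 3 — Parallel Q: Q = R/(ω₀L) = 297/(7.198e+04·0.0193) = 0.2138.
Step 4 — Bandwidth: Δω = ω₀/Q = 3.367e+05 rad/s; BW = Δω/(2π) = 5.359e+04 Hz.

(a) f₀ = 1.146e+04 Hz  (b) Q = 0.2138  (c) BW = 5.359e+04 Hz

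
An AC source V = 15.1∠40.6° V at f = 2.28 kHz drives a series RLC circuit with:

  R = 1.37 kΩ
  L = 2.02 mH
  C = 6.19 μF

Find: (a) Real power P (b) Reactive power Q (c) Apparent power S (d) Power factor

Step 1 — Angular frequency: ω = 2π·f = 2π·2280 = 1.433e+04 rad/s.
Step 2 — Component impedances:
  R: Z = R = 1370 Ω
  L: Z = jωL = j·1.433e+04·0.00202 = 0 + j28.94 Ω
  C: Z = 1/(jωC) = -j/(ω·C) = 0 - j11.28 Ω
Step 3 — Series combination: Z_total = R + L + C = 1370 + j17.66 Ω = 1370∠0.7° Ω.
Step 4 — Source phasor: V = 15.1∠40.6° V = 11.46 + j9.827 V.
Step 5 — Current: I = V / Z = 0.00846 + j0.007064 A = 0.01102∠39.9° A.
Step 6 — Complex power: S = V·I* = 0.1664 + j0.002145 VA.
Step 7 — Real power: P = Re(S) = 0.1664 W.
Step 8 — Reactive power: Q = Im(S) = 0.002145 VAR.
Step 9 — Apparent power: |S| = 0.1664 VA.
Step 10 — Power factor: PF = P/|S| = 0.9999 (lagging).

(a) P = 0.1664 W  (b) Q = 0.002145 VAR  (c) S = 0.1664 VA  (d) PF = 0.9999 (lagging)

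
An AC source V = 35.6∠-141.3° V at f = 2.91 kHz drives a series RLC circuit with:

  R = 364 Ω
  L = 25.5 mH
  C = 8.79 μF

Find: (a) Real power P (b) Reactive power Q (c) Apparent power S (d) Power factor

Step 1 — Angular frequency: ω = 2π·f = 2π·2910 = 1.828e+04 rad/s.
Step 2 — Component impedances:
  R: Z = R = 364 Ω
  L: Z = jωL = j·1.828e+04·0.0255 = 0 + j466.2 Ω
  C: Z = 1/(jωC) = -j/(ω·C) = 0 - j6.222 Ω
Step 3 — Series combination: Z_total = R + L + C = 364 + j460 Ω = 586.6∠51.6° Ω.
Step 4 — Source phasor: V = 35.6∠-141.3° V = -27.78 - j22.26 V.
Step 5 — Current: I = V / Z = -0.05914 + j0.0136 A = 0.06069∠167.1° A.
Step 6 — Complex power: S = V·I* = 1.341 + j1.694 VA.
Step 7 — Real power: P = Re(S) = 1.341 W.
Step 8 — Reactive power: Q = Im(S) = 1.694 VAR.
Step 9 — Apparent power: |S| = 2.16 VA.
Step 10 — Power factor: PF = P/|S| = 0.6205 (lagging).

(a) P = 1.341 W  (b) Q = 1.694 VAR  (c) S = 2.16 VA  (d) PF = 0.6205 (lagging)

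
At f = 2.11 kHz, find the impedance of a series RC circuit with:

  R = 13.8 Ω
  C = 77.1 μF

Step 1 — Angular frequency: ω = 2π·f = 2π·2110 = 1.326e+04 rad/s.
Step 2 — Component impedances:
  R: Z = R = 13.8 Ω
  C: Z = 1/(jωC) = -j/(ω·C) = 0 - j0.9783 Ω
Step 3 — Series combination: Z_total = R + C = 13.8 - j0.9783 Ω = 13.83∠-4.1° Ω.

Z = 13.8 - j0.9783 Ω = 13.83∠-4.1° Ω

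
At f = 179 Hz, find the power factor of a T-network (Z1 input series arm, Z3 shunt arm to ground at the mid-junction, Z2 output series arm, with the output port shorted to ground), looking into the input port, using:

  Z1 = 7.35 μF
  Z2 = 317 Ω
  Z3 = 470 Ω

Step 1 — Angular frequency: ω = 2π·f = 2π·179 = 1125 rad/s.
Step 2 — Component impedances:
  Z1: Z = 1/(jωC) = -j/(ω·C) = 0 - j121 Ω
  Z2: Z = R = 317 Ω
  Z3: Z = R = 470 Ω
Step 3 — With the output port shorted to ground, the output series arm Z2 runs from the junction to ground; the shunt arm Z3 also runs from the junction to ground. They appear in parallel: Z3 || Z2 = 189.3 Ω.
Step 4 — Series with input arm Z1: Z_in = Z1 + (Z3 || Z2) = 189.3 - j121 Ω = 224.7∠-32.6° Ω.
Step 5 — Power factor: PF = cos(φ) = Re(Z)/|Z| = 189.31/224.66 = 0.8427.
Step 6 — Type: Im(Z) = -121 ⇒ leading (phase φ = -32.6°).

PF = 0.8427 (leading, φ = -32.6°)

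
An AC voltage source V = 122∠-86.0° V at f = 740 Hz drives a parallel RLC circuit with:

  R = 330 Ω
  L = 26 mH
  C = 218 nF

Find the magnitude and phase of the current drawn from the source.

Step 1 — Angular frequency: ω = 2π·f = 2π·740 = 4650 rad/s.
Step 2 — Component impedances:
  R: Z = R = 330 Ω
  L: Z = jωL = j·4650·0.026 = 0 + j120.9 Ω
  C: Z = 1/(jωC) = -j/(ω·C) = 0 - j986.6 Ω
Step 3 — Parallel combination: 1/Z_total = 1/R + 1/L + 1/C; Z_total = 48.98 + j117.3 Ω = 127.1∠67.3° Ω.
Step 4 — Source phasor: V = 122∠-86.0° V = 8.51 - j121.7 V.
Step 5 — Ohm's law: I = V / Z_total = (8.51 - j121.7) / (48.98 + j117.3) = -0.8576 - j0.4306 A.
Step 6 — Convert to polar: |I| = 0.9596 A, ∠I = -153.3°.

I = 0.9596∠-153.3° A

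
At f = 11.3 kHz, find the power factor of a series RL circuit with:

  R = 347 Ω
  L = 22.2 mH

Step 1 — Angular frequency: ω = 2π·f = 2π·1.13e+04 = 7.1e+04 rad/s.
Step 2 — Component impedances:
  R: Z = R = 347 Ω
  L: Z = jωL = j·7.1e+04·0.0222 = 0 + j1576 Ω
Step 3 — Series combination: Z_total = R + L = 347 + j1576 Ω = 1614∠77.6° Ω.
Step 4 — Power factor: PF = cos(φ) = Re(Z)/|Z| = 347/1614 = 0.215.
Step 5 — Type: Im(Z) = 1576 ⇒ lagging (phase φ = 77.6°).

PF = 0.215 (lagging, φ = 77.6°)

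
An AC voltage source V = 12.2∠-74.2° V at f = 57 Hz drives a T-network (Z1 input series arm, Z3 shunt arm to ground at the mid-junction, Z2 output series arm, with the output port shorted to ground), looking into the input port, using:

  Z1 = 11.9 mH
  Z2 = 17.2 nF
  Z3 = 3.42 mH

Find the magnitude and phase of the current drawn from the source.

Step 1 — Angular frequency: ω = 2π·f = 2π·57 = 358.1 rad/s.
Step 2 — Component impedances:
  Z1: Z = jωL = j·358.1·0.0119 = 0 + j4.262 Ω
  Z2: Z = 1/(jωC) = -j/(ω·C) = 0 - j1.623e+05 Ω
  Z3: Z = jωL = j·358.1·0.00342 = 0 + j1.225 Ω
Step 3 — With the output port shorted to ground, the output series arm Z2 runs from the junction to ground; the shunt arm Z3 also runs from the junction to ground. They appear in parallel: Z3 || Z2 = 0 + j1.225 Ω.
Step 4 — Series with input arm Z1: Z_in = Z1 + (Z3 || Z2) = 0 + j5.487 Ω = 5.487∠90.0° Ω.
Step 5 — Source phasor: V = 12.2∠-74.2° V = 3.322 - j11.74 V.
Step 6 — Ohm's law: I = V / Z_total = (3.322 - j11.74) / (0 + j5.487) = -2.14 - j0.6054 A.
Step 7 — Convert to polar: |I| = 2.224 A, ∠I = -164.2°.

I = 2.224∠-164.2° A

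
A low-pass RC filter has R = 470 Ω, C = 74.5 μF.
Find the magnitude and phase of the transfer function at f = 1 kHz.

Step 1 — Angular frequency: ω = 2π·1000 = 6283 rad/s.
Step 2 — Transfer function: H(jω) = 1/(1 + jωRC).
Step 3 — Denominator: 1 + jωRC = 1 + j·6283·470·7.45e-05 = 1 + j220.
Step 4 — H = 2.066e-05 - j0.004545.
Step 5 — Magnitude: |H| = 0.004545 (-46.8 dB); phase: φ = -89.7°.

|H| = 0.004545 (-46.8 dB), φ = -89.7°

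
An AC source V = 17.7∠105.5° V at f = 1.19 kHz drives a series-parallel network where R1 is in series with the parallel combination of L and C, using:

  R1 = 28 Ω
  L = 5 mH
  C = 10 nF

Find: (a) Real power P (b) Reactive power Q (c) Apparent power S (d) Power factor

Step 1 — Angular frequency: ω = 2π·f = 2π·1190 = 7477 rad/s.
Step 2 — Component impedances:
  R1: Z = R = 28 Ω
  L: Z = jωL = j·7477·0.005 = 0 + j37.38 Ω
  C: Z = 1/(jωC) = -j/(ω·C) = 0 - j1.337e+04 Ω
Step 3 — Parallel branch: L || C = 1/(1/L + 1/C) = 0 + j37.49 Ω.
Step 4 — Series with R1: Z_total = R1 + (L || C) = 28 + j37.49 Ω = 46.79∠53.2° Ω.
Step 5 — Source phasor: V = 17.7∠105.5° V = -4.73 + j17.06 V.
Step 6 — Current: I = V / Z = 0.2316 + j0.2991 A = 0.3783∠52.3° A.
Step 7 — Complex power: S = V·I* = 4.006 + j5.364 VA.
Step 8 — Real power: P = Re(S) = 4.006 W.
Step 9 — Reactive power: Q = Im(S) = 5.364 VAR.
Step 10 — Apparent power: |S| = 6.695 VA.
Step 11 — Power factor: PF = P/|S| = 0.5984 (lagging).

(a) P = 4.006 W  (b) Q = 5.364 VAR  (c) S = 6.695 VA  (d) PF = 0.5984 (lagging)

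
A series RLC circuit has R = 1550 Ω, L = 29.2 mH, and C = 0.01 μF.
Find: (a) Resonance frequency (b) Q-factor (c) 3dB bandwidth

Step 1 — Resonance: ω₀ = 1/√(LC) = 1/√(0.0292·1e-08) = 5.852e+04 rad/s.
Step 2 — f₀ = ω₀/(2π) = 9314 Hz.
Step 3 — Series Q: Q = ω₀L/R = 5.852e+04·0.0292/1550 = 1.102.
Step 4 — Bandwidth: Δω = ω₀/Q = 5.308e+04 rad/s; BW = Δω/(2π) = 8448 Hz.

(a) f₀ = 9314 Hz  (b) Q = 1.102  (c) BW = 8448 Hz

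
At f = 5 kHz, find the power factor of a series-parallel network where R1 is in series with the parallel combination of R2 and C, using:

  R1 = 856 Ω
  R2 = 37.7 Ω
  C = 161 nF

Step 1 — Angular frequency: ω = 2π·f = 2π·5000 = 3.142e+04 rad/s.
Step 2 — Component impedances:
  R1: Z = R = 856 Ω
  R2: Z = R = 37.7 Ω
  C: Z = 1/(jωC) = -j/(ω·C) = 0 - j197.7 Ω
Step 3 — Parallel branch: R2 || C = 1/(1/R2 + 1/C) = 36.38 - j6.937 Ω.
Step 4 — Series with R1: Z_total = R1 + (R2 || C) = 892.4 - j6.937 Ω = 892.4∠-0.4° Ω.
Step 5 — Power factor: PF = cos(φ) = Re(Z)/|Z| = 892.4/892.4 = 1.
Step 6 — Type: Im(Z) = -6.937 ⇒ leading (phase φ = -0.4°).

PF = 1 (leading, φ = -0.4°)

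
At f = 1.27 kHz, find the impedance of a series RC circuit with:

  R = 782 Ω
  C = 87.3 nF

Step 1 — Angular frequency: ω = 2π·f = 2π·1270 = 7980 rad/s.
Step 2 — Component impedances:
  R: Z = R = 782 Ω
  C: Z = 1/(jωC) = -j/(ω·C) = 0 - j1435 Ω
Step 3 — Series combination: Z_total = R + C = 782 - j1435 Ω = 1635∠-61.4° Ω.

Z = 782 - j1435 Ω = 1635∠-61.4° Ω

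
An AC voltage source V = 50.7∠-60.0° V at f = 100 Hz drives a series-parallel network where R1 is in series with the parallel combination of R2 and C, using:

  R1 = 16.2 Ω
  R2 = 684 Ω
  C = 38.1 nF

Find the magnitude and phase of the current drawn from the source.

Step 1 — Angular frequency: ω = 2π·f = 2π·100 = 628.3 rad/s.
Step 2 — Component impedances:
  R1: Z = R = 16.2 Ω
  R2: Z = R = 684 Ω
  C: Z = 1/(jωC) = -j/(ω·C) = 0 - j4.177e+04 Ω
Step 3 — Parallel branch: R2 || C = 1/(1/R2 + 1/C) = 683.8 - j11.2 Ω.
Step 4 — Series with R1: Z_total = R1 + (R2 || C) = 700 - j11.2 Ω = 700.1∠-0.9° Ω.
Step 5 — Source phasor: V = 50.7∠-60.0° V = 25.35 - j43.91 V.
Step 6 — Ohm's law: I = V / Z_total = (25.35 - j43.91) / (700 - j11.2) = 0.03721 - j0.06213 A.
Step 7 — Convert to polar: |I| = 0.07242 A, ∠I = -59.1°.

I = 0.07242∠-59.1° A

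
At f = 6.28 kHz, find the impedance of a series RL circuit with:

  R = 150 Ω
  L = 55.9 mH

Step 1 — Angular frequency: ω = 2π·f = 2π·6280 = 3.946e+04 rad/s.
Step 2 — Component impedances:
  R: Z = R = 150 Ω
  L: Z = jωL = j·3.946e+04·0.0559 = 0 + j2206 Ω
Step 3 — Series combination: Z_total = R + L = 150 + j2206 Ω = 2211∠86.1° Ω.

Z = 150 + j2206 Ω = 2211∠86.1° Ω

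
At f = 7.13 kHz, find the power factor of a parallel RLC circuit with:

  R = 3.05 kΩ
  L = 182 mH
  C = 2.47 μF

Step 1 — Angular frequency: ω = 2π·f = 2π·7130 = 4.48e+04 rad/s.
Step 2 — Component impedances:
  R: Z = R = 3050 Ω
  L: Z = jωL = j·4.48e+04·0.182 = 0 + j8153 Ω
  C: Z = 1/(jωC) = -j/(ω·C) = 0 - j9.037 Ω
Step 3 — Parallel combination: 1/Z_total = 1/R + 1/L + 1/C; Z_total = 0.02684 - j9.047 Ω = 9.047∠-89.8° Ω.
Step 4 — Power factor: PF = cos(φ) = Re(Z)/|Z| = 0.026837/9.0472 = 0.002966.
Step 5 — Type: Im(Z) = -9.047 ⇒ leading (phase φ = -89.8°).

PF = 0.002966 (leading, φ = -89.8°)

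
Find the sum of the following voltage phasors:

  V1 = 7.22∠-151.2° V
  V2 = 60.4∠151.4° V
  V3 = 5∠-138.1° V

Step 1 — Convert each phasor to rectangular form:
  V1 = 7.22·(cos(-151.2°) + j·sin(-151.2°)) = -6.327 - j3.478 V
  V2 = 60.4·(cos(151.4°) + j·sin(151.4°)) = -53.03 + j28.91 V
  V3 = 5·(cos(-138.1°) + j·sin(-138.1°)) = -3.722 - j3.339 V
Step 2 — Sum components: V_total = -63.08 + j22.1 V.
Step 3 — Convert to polar: |V_total| = 66.84 V, ∠V_total = 160.7°.

V_total = 66.84∠160.7° V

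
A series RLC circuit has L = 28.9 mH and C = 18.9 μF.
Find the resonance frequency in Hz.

Step 1 — Resonance condition Im(Z)=0 gives ω₀ = 1/√(LC).
Step 2 — ω₀ = 1/√(0.0289·1.89e-05) = 1353 rad/s.
Step 3 — f₀ = ω₀/(2π) = 215.3 Hz.

f₀ = 215.3 Hz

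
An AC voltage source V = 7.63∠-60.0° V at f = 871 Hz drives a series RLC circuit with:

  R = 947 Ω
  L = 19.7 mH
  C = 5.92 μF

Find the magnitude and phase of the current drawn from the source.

Step 1 — Angular frequency: ω = 2π·f = 2π·871 = 5473 rad/s.
Step 2 — Component impedances:
  R: Z = R = 947 Ω
  L: Z = jωL = j·5473·0.0197 = 0 + j107.8 Ω
  C: Z = 1/(jωC) = -j/(ω·C) = 0 - j30.87 Ω
Step 3 — Series combination: Z_total = R + L + C = 947 + j76.95 Ω = 950.1∠4.6° Ω.
Step 4 — Source phasor: V = 7.63∠-60.0° V = 3.815 - j6.608 V.
Step 5 — Ohm's law: I = V / Z_total = (3.815 - j6.608) / (947 + j76.95) = 0.003439 - j0.007257 A.
Step 6 — Convert to polar: |I| = 0.008031 A, ∠I = -64.6°.

I = 0.008031∠-64.6° A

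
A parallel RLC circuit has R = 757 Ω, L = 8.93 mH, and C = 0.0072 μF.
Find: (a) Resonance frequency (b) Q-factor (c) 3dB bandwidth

Step 1 — Resonance: ω₀ = 1/√(LC) = 1/√(0.00893·7.2e-09) = 1.247e+05 rad/s.
Step 2 — f₀ = ω₀/(2π) = 1.985e+04 Hz.
Step 3 — Parallel Q: Q = R/(ω₀L) = 757/(1.247e+05·0.00893) = 0.6797.
Step 4 — Bandwidth: Δω = ω₀/Q = 1.835e+05 rad/s; BW = Δω/(2π) = 2.92e+04 Hz.

(a) f₀ = 1.985e+04 Hz  (b) Q = 0.6797  (c) BW = 2.92e+04 Hz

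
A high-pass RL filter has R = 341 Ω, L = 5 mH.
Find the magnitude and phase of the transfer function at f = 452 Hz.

Step 1 — Angular frequency: ω = 2π·452 = 2840 rad/s.
Step 2 — Transfer function: H(jω) = jωL/(R + jωL).
Step 3 — Numerator jωL = j·14.2; denominator R + jωL = 341 + j14.2.
Step 4 — H = 0.001731 + j0.04157.
Step 5 — Magnitude: |H| = 0.04161 (-27.6 dB); phase: φ = 87.6°.

|H| = 0.04161 (-27.6 dB), φ = 87.6°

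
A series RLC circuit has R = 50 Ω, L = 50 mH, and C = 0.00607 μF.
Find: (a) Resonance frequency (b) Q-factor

Step 1 — Resonance condition Im(Z)=0 gives ω₀ = 1/√(LC).
Step 2 — ω₀ = 1/√(0.05·6.07e-09) = 5.74e+04 rad/s.
Step 3 — f₀ = ω₀/(2π) = 9136 Hz.
Step 4 — Series Q: Q = ω₀L/R = 5.74e+04·0.05/50 = 57.4.

(a) f₀ = 9136 Hz  (b) Q = 57.4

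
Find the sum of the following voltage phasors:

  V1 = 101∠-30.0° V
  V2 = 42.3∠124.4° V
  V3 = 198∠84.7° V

Step 1 — Convert each phasor to rectangular form:
  V1 = 101·(cos(-30.0°) + j·sin(-30.0°)) = 87.47 - j50.5 V
  V2 = 42.3·(cos(124.4°) + j·sin(124.4°)) = -23.9 + j34.9 V
  V3 = 198·(cos(84.7°) + j·sin(84.7°)) = 18.29 + j197.2 V
Step 2 — Sum components: V_total = 81.86 + j181.6 V.
Step 3 — Convert to polar: |V_total| = 199.2 V, ∠V_total = 65.7°.

V_total = 199.2∠65.7° V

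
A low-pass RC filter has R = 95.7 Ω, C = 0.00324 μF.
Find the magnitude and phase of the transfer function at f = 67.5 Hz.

Step 1 — Angular frequency: ω = 2π·67.5 = 424.1 rad/s.
Step 2 — Transfer function: H(jω) = 1/(1 + jωRC).
Step 3 — Denominator: 1 + jωRC = 1 + j·424.1·95.7·3.24e-09 = 1 + j0.0001315.
Step 4 — H = 1 - j0.0001315.
Step 5 — Magnitude: |H| = 1 (-0.0 dB); phase: φ = -0.0°.

|H| = 1 (-0.0 dB), φ = -0.0°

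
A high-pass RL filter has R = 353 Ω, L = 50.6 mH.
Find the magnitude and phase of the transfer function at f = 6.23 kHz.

Step 1 — Angular frequency: ω = 2π·6230 = 3.914e+04 rad/s.
Step 2 — Transfer function: H(jω) = jωL/(R + jωL).
Step 3 — Numerator jωL = j·1981; denominator R + jωL = 353 + j1981.
Step 4 — H = 0.9692 + j0.1727.
Step 5 — Magnitude: |H| = 0.9845 (-0.1 dB); phase: φ = 10.1°.

|H| = 0.9845 (-0.1 dB), φ = 10.1°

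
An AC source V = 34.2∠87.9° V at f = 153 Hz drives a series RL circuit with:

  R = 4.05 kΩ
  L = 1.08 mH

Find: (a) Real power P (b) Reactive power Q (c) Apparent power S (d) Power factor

Step 1 — Angular frequency: ω = 2π·f = 2π·153 = 961.3 rad/s.
Step 2 — Component impedances:
  R: Z = R = 4050 Ω
  L: Z = jωL = j·961.3·0.00108 = 0 + j1.038 Ω
Step 3 — Series combination: Z_total = R + L = 4050 + j1.038 Ω = 4050∠0.0° Ω.
Step 4 — Source phasor: V = 34.2∠87.9° V = 1.253 + j34.18 V.
Step 5 — Current: I = V / Z = 0.0003116 + j0.008439 A = 0.008444∠87.9° A.
Step 6 — Complex power: S = V·I* = 0.2888 + j7.404e-05 VA.
Step 7 — Real power: P = Re(S) = 0.2888 W.
Step 8 — Reactive power: Q = Im(S) = 7.404e-05 VAR.
Step 9 — Apparent power: |S| = 0.2888 VA.
Step 10 — Power factor: PF = P/|S| = 1 (lagging).

(a) P = 0.2888 W  (b) Q = 7.404e-05 VAR  (c) S = 0.2888 VA  (d) PF = 1 (lagging)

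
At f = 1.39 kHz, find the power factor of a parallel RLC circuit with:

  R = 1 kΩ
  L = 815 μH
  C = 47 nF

Step 1 — Angular frequency: ω = 2π·f = 2π·1390 = 8734 rad/s.
Step 2 — Component impedances:
  R: Z = R = 1000 Ω
  L: Z = jωL = j·8734·0.000815 = 0 + j7.118 Ω
  C: Z = 1/(jωC) = -j/(ω·C) = 0 - j2436 Ω
Step 3 — Parallel combination: 1/Z_total = 1/R + 1/L + 1/C; Z_total = 0.05096 + j7.138 Ω = 7.139∠89.6° Ω.
Step 4 — Power factor: PF = cos(φ) = Re(Z)/|Z| = 0.050959/7.1386 = 0.007139.
Step 5 — Type: Im(Z) = 7.138 ⇒ lagging (phase φ = 89.6°).

PF = 0.007139 (lagging, φ = 89.6°)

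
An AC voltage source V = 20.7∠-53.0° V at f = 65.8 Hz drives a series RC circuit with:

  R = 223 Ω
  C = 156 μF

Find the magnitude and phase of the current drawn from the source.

Step 1 — Angular frequency: ω = 2π·f = 2π·65.8 = 413.4 rad/s.
Step 2 — Component impedances:
  R: Z = R = 223 Ω
  C: Z = 1/(jωC) = -j/(ω·C) = 0 - j15.5 Ω
Step 3 — Series combination: Z_total = R + C = 223 - j15.5 Ω = 223.5∠-4.0° Ω.
Step 4 — Source phasor: V = 20.7∠-53.0° V = 12.46 - j16.53 V.
Step 5 — Ohm's law: I = V / Z_total = (12.46 - j16.53) / (223 - j15.5) = 0.06072 - j0.06991 A.
Step 6 — Convert to polar: |I| = 0.0926 A, ∠I = -49.0°.

I = 0.0926∠-49.0° A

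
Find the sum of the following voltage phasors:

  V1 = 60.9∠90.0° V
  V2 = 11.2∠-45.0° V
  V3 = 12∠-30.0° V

Step 1 — Convert each phasor to rectangular form:
  V1 = 60.9·(cos(90.0°) + j·sin(90.0°)) = 0 + j60.9 V
  V2 = 11.2·(cos(-45.0°) + j·sin(-45.0°)) = 7.92 - j7.92 V
  V3 = 12·(cos(-30.0°) + j·sin(-30.0°)) = 10.39 - j6 V
Step 2 — Sum components: V_total = 18.31 + j46.98 V.
Step 3 — Convert to polar: |V_total| = 50.42 V, ∠V_total = 68.7°.

V_total = 50.42∠68.7° V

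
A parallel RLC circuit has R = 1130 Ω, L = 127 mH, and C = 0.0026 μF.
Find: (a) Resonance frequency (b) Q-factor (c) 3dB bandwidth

Step 1 — Resonance: ω₀ = 1/√(LC) = 1/√(0.127·2.6e-09) = 5.503e+04 rad/s.
Step 2 — f₀ = ω₀/(2π) = 8759 Hz.
Step 3 — Parallel Q: Q = R/(ω₀L) = 1130/(5.503e+04·0.127) = 0.1617.
Step 4 — Bandwidth: Δω = ω₀/Q = 3.404e+05 rad/s; BW = Δω/(2π) = 5.417e+04 Hz.

(a) f₀ = 8759 Hz  (b) Q = 0.1617  (c) BW = 5.417e+04 Hz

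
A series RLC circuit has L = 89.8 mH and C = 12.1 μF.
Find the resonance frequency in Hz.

Step 1 — Resonance condition Im(Z)=0 gives ω₀ = 1/√(LC).
Step 2 — ω₀ = 1/√(0.0898·1.21e-05) = 959.3 rad/s.
Step 3 — f₀ = ω₀/(2π) = 152.7 Hz.

f₀ = 152.7 Hz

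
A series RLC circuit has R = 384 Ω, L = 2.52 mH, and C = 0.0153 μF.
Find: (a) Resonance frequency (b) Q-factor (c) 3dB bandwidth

Step 1 — Resonance: ω₀ = 1/√(LC) = 1/√(0.00252·1.53e-08) = 1.61e+05 rad/s.
Step 2 — f₀ = ω₀/(2π) = 2.563e+04 Hz.
Step 3 — Series Q: Q = ω₀L/R = 1.61e+05·0.00252/384 = 1.057.
Step 4 — Bandwidth: Δω = ω₀/Q = 1.524e+05 rad/s; BW = Δω/(2π) = 2.425e+04 Hz.

(a) f₀ = 2.563e+04 Hz  (b) Q = 1.057  (c) BW = 2.425e+04 Hz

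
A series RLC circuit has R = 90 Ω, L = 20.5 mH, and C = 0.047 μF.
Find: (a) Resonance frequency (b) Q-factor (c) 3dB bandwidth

Step 1 — Resonance: ω₀ = 1/√(LC) = 1/√(0.0205·4.7e-08) = 3.222e+04 rad/s.
Step 2 — f₀ = ω₀/(2π) = 5127 Hz.
Step 3 — Series Q: Q = ω₀L/R = 3.222e+04·0.0205/90 = 7.338.
Step 4 — Bandwidth: Δω = ω₀/Q = 4390 rad/s; BW = Δω/(2π) = 698.7 Hz.

(a) f₀ = 5127 Hz  (b) Q = 7.338  (c) BW = 698.7 Hz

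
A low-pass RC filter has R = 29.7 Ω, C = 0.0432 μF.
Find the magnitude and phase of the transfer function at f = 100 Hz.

Step 1 — Angular frequency: ω = 2π·100 = 628.3 rad/s.
Step 2 — Transfer function: H(jω) = 1/(1 + jωRC).
Step 3 — Denominator: 1 + jωRC = 1 + j·628.3·29.7·4.32e-08 = 1 + j0.0008062.
Step 4 — H = 1 - j0.0008062.
Step 5 — Magnitude: |H| = 1 (-0.0 dB); phase: φ = -0.0°.

|H| = 1 (-0.0 dB), φ = -0.0°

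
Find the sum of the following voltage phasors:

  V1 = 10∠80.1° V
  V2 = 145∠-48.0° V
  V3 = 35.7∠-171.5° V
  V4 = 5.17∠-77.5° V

Step 1 — Convert each phasor to rectangular form:
  V1 = 10·(cos(80.1°) + j·sin(80.1°)) = 1.719 + j9.851 V
  V2 = 145·(cos(-48.0°) + j·sin(-48.0°)) = 97.02 - j107.8 V
  V3 = 35.7·(cos(-171.5°) + j·sin(-171.5°)) = -35.31 - j5.277 V
  V4 = 5.17·(cos(-77.5°) + j·sin(-77.5°)) = 1.119 - j5.047 V
Step 2 — Sum components: V_total = 64.55 - j108.2 V.
Step 3 — Convert to polar: |V_total| = 126 V, ∠V_total = -59.2°.

V_total = 126∠-59.2° V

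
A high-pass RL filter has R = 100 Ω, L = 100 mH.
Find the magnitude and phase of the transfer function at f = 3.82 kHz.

Step 1 — Angular frequency: ω = 2π·3820 = 2.4e+04 rad/s.
Step 2 — Transfer function: H(jω) = jωL/(R + jωL).
Step 3 — Numerator jωL = j·2400; denominator R + jωL = 100 + j2400.
Step 4 — H = 0.9983 + j0.04159.
Step 5 — Magnitude: |H| = 0.9991 (-0.0 dB); phase: φ = 2.4°.

|H| = 0.9991 (-0.0 dB), φ = 2.4°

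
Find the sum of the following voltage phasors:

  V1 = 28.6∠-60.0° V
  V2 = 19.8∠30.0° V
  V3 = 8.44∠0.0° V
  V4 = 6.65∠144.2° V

Step 1 — Convert each phasor to rectangular form:
  V1 = 28.6·(cos(-60.0°) + j·sin(-60.0°)) = 14.3 - j24.77 V
  V2 = 19.8·(cos(30.0°) + j·sin(30.0°)) = 17.15 + j9.9 V
  V3 = 8.44·(cos(0.0°) + j·sin(0.0°)) = 8.44 V
  V4 = 6.65·(cos(144.2°) + j·sin(144.2°)) = -5.394 + j3.89 V
Step 2 — Sum components: V_total = 34.49 - j10.98 V.
Step 3 — Convert to polar: |V_total| = 36.2 V, ∠V_total = -17.7°.

V_total = 36.2∠-17.7° V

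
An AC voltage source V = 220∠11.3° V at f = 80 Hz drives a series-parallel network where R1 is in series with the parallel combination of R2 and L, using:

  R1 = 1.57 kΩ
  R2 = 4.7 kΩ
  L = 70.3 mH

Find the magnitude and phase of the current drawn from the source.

Step 1 — Angular frequency: ω = 2π·f = 2π·80 = 502.7 rad/s.
Step 2 — Component impedances:
  R1: Z = R = 1570 Ω
  R2: Z = R = 4700 Ω
  L: Z = jωL = j·502.7·0.0703 = 0 + j35.34 Ω
Step 3 — Parallel branch: R2 || L = 1/(1/R2 + 1/L) = 0.2657 + j35.33 Ω.
Step 4 — Series with R1: Z_total = R1 + (R2 || L) = 1570 + j35.33 Ω = 1571∠1.3° Ω.
Step 5 — Source phasor: V = 220∠11.3° V = 215.7 + j43.11 V.
Step 6 — Ohm's law: I = V / Z_total = (215.7 + j43.11) / (1570 + j35.33) = 0.1379 + j0.02435 A.
Step 7 — Convert to polar: |I| = 0.1401 A, ∠I = 10.0°.

I = 0.1401∠10.0° A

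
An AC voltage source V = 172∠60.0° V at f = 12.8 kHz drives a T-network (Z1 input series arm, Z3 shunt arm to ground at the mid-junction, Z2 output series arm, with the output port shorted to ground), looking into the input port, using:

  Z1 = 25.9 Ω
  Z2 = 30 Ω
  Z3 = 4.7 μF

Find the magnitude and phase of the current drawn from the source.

Step 1 — Angular frequency: ω = 2π·f = 2π·1.28e+04 = 8.042e+04 rad/s.
Step 2 — Component impedances:
  Z1: Z = R = 25.9 Ω
  Z2: Z = R = 30 Ω
  Z3: Z = 1/(jωC) = -j/(ω·C) = 0 - j2.646 Ω
Step 3 — With the output port shorted to ground, the output series arm Z2 runs from the junction to ground; the shunt arm Z3 also runs from the junction to ground. They appear in parallel: Z3 || Z2 = 0.2315 - j2.625 Ω.
Step 4 — Series with input arm Z1: Z_in = Z1 + (Z3 || Z2) = 26.13 - j2.625 Ω = 26.26∠-5.7° Ω.
Step 5 — Source phasor: V = 172∠60.0° V = 86 + j149 V.
Step 6 — Ohm's law: I = V / Z_total = (86 + j149) / (26.13 - j2.625) = 2.691 + j5.971 A.
Step 7 — Convert to polar: |I| = 6.549 A, ∠I = 65.7°.

I = 6.549∠65.7° A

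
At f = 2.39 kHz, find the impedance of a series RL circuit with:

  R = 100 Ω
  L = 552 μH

Step 1 — Angular frequency: ω = 2π·f = 2π·2390 = 1.502e+04 rad/s.
Step 2 — Component impedances:
  R: Z = R = 100 Ω
  L: Z = jωL = j·1.502e+04·0.000552 = 0 + j8.289 Ω
Step 3 — Series combination: Z_total = R + L = 100 + j8.289 Ω = 100.3∠4.7° Ω.

Z = 100 + j8.289 Ω = 100.3∠4.7° Ω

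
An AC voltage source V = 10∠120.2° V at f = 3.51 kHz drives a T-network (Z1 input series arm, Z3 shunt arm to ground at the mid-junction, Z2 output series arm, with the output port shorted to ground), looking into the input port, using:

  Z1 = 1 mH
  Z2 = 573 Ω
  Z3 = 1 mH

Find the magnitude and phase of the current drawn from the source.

Step 1 — Angular frequency: ω = 2π·f = 2π·3510 = 2.205e+04 rad/s.
Step 2 — Component impedances:
  Z1: Z = jωL = j·2.205e+04·0.001 = 0 + j22.05 Ω
  Z2: Z = R = 573 Ω
  Z3: Z = jωL = j·2.205e+04·0.001 = 0 + j22.05 Ω
Step 3 — With the output port shorted to ground, the output series arm Z2 runs from the junction to ground; the shunt arm Z3 also runs from the junction to ground. They appear in parallel: Z3 || Z2 = 0.8476 + j22.02 Ω.
Step 4 — Series with input arm Z1: Z_in = Z1 + (Z3 || Z2) = 0.8476 + j44.08 Ω = 44.08∠88.9° Ω.
Step 5 — Source phasor: V = 10∠120.2° V = -5.03 + j8.643 V.
Step 6 — Ohm's law: I = V / Z_total = (-5.03 + j8.643) / (0.8476 + j44.08) = 0.1938 + j0.1179 A.
Step 7 — Convert to polar: |I| = 0.2268 A, ∠I = 31.3°.

I = 0.2268∠31.3° A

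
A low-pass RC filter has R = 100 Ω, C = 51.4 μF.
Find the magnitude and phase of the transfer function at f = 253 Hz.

Step 1 — Angular frequency: ω = 2π·253 = 1590 rad/s.
Step 2 — Transfer function: H(jω) = 1/(1 + jωRC).
Step 3 — Denominator: 1 + jωRC = 1 + j·1590·100·5.14e-05 = 1 + j8.171.
Step 4 — H = 0.01476 - j0.1206.
Step 5 — Magnitude: |H| = 0.1215 (-18.3 dB); phase: φ = -83.0°.

|H| = 0.1215 (-18.3 dB), φ = -83.0°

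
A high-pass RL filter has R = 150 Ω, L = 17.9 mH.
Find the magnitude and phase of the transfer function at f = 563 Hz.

Step 1 — Angular frequency: ω = 2π·563 = 3537 rad/s.
Step 2 — Transfer function: H(jω) = jωL/(R + jωL).
Step 3 — Numerator jωL = j·63.32; denominator R + jωL = 150 + j63.32.
Step 4 — H = 0.1512 + j0.3583.
Step 5 — Magnitude: |H| = 0.3889 (-8.2 dB); phase: φ = 67.1°.

|H| = 0.3889 (-8.2 dB), φ = 67.1°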